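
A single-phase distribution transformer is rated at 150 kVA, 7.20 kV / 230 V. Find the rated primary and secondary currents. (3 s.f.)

I_p = S/V_p = 150000/7200 = 20.8 A.
I_s = S/V_s = 150000/230 = 652 A.

I_p ≈ 20.8 A, I_s ≈ 652 A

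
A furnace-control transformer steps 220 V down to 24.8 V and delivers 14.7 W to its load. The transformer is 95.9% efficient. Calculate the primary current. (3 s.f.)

P_in = P_out/η = 14.7/0.959 = 15.328 W.
I_p = P_in/V_p = 15.328/220 = 0.0697 A.

I_p ≈ 0.0697 A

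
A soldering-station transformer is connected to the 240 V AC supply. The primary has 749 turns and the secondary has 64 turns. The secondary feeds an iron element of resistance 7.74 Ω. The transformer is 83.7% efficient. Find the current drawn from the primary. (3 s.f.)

I_p ≈ 0.270 A

V_s = 240 × 64/749 = 20.507 V.
I_s = V_s/R = 20.507/7.74 = 2.6495 A.
P_out = V_s I_s = 20.507 × 2.6495 = 54.335 W.
P_in = P_out/η = 54.335/0.837 = 64.916 W.
I_p = P_in/V_p = 64.916/240 = 0.270 A.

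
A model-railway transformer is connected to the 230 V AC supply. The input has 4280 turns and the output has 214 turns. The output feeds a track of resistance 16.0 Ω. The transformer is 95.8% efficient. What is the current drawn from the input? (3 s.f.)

V_out = 230 × 214/4280 = 11.500 V.
I_out = V_out/R = 11.500/16.0 = 0.71875 A.
P_out = V_out I_out = 11.500 × 0.71875 = 8.2656 W.
P_in = P_out/η = 8.2656/0.958 = 8.6280 W.
I_in = P_in/V_in = 8.6280/230 = 0.0375 A.

I_in ≈ 0.0375 A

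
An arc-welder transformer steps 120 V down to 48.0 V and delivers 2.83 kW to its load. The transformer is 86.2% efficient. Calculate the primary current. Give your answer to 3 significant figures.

P_in = P_out/η = 2830/0.862 = 3283.1 W.
I_p = P_in/V_p = 3283.1/120 = 27.4 A.

I_p ≈ 27.4 A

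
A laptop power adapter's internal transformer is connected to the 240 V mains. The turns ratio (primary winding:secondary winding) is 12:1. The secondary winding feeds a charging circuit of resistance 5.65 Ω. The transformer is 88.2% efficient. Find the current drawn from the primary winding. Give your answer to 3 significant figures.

V_s = 240 × 1/12 = 20.000 V.
I_s = V_s/R = 20.000/5.65 = 3.5398 A.
P_out = V_s I_s = 20.000 × 3.5398 = 70.796 W.
P_in = P_out/η = 70.796/0.882 = 80.268 W.
I_p = P_in/V_p = 80.268/240 = 0.334 A.

I_p ≈ 0.334 A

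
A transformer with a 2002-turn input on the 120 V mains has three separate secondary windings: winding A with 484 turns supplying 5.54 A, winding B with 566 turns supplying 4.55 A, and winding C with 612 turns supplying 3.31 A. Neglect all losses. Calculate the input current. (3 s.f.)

V_A = 120 × 484/2002 = 29.011 V; V_B = 120 × 566/2002 = 33.926 V; V_C = 120 × 612/2002 = 36.683 V.
P_out = V_A I_A + V_B I_B + V_C I_C = 29.011×5.54 + 33.926×4.55 + 36.683×3.31 = 160.72 + 154.36 + 121.42 = 436.51 W.
Ideal ⇒ P_in = P_out, so I_in = P_out/V_in = 436.51/120 = 3.64 A.

I_in ≈ 3.64 A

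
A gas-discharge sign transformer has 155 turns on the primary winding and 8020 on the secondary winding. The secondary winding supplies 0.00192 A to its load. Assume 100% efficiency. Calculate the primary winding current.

I_p ≈ 0.0993 A

For an ideal transformer I_p/I_s = N_s/N_p, so I_p = 0.00192 × 8020/155 = 0.0993 A.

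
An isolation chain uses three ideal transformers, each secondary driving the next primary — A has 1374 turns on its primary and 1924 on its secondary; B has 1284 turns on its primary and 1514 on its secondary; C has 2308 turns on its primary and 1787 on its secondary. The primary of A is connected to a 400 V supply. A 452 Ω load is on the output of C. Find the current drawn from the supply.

After A: V = 400.00 × 1924/1374 = 560.12 V.
After B: V = 560.12 × 1514/1284 = 660.45 V.
After C: V = 660.45 × 1787/2308 = 511.36 V.
I_load = 511.36/452 = 1.1313 A, so P_out = 511.36 × 1.1313 = 578.52 W.
All ideal ⇒ P_in = P_out, so I_supply = 578.52/400 = 1.45 A.

I_supply ≈ 1.45 A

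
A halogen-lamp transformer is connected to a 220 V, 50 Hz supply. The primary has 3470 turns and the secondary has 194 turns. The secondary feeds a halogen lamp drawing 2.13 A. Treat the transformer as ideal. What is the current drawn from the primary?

I_p ≈ 0.119 A

For an ideal transformer I_p N_p = I_s N_s, so I_p = 2.13 × 194/3470 = 0.119 A.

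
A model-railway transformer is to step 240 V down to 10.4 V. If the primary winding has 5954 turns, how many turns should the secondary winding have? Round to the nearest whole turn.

N_s/N_p = V_s/V_p, so N_s = 5954 × 10.4/240 = 258.0 ≈ 258 turns.

N_s = 258 turns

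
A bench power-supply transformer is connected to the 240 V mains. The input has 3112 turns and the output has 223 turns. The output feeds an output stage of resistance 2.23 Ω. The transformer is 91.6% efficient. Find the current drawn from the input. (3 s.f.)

V_out = 240 × 223/3112 = 17.198 V.
I_out = V_out/R = 17.198/2.23 = 7.7121 A.
P_out = V_out I_out = 17.198 × 7.7121 = 132.63 W.
P_in = P_out/η = 132.63/0.916 = 144.79 W.
I_in = P_in/V_in = 144.79/240 = 0.603 A.

I_in ≈ 0.603 A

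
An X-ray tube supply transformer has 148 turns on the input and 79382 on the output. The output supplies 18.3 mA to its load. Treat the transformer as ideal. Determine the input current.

I_in ≈ 9.82 A

For an ideal transformer I_in/I_out = N_out/N_in, so I_in = 0.0183 × 79382/148 = 9.82 A.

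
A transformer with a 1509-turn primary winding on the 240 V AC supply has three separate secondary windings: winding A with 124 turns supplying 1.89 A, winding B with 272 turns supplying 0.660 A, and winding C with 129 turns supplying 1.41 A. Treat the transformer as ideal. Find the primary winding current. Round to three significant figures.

I_p ≈ 0.395 A

V_A = 240 × 124/1509 = 19.722 V; V_B = 240 × 272/1509 = 43.260 V; V_C = 240 × 129/1509 = 20.517 V.
P_out = V_A I_A + V_B I_B + V_C I_C = 19.722×1.89 + 43.260×0.660 + 20.517×1.41 = 37.274 + 28.552 + 28.929 = 94.755 W.
Ideal ⇒ P_in = P_out, so I_p = P_out/V_p = 94.755/240 = 0.395 A.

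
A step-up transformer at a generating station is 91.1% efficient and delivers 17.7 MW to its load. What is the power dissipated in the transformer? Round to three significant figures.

P_loss ≈ 1.73×10^6 W

P_in = P_out/η = 1.77×10^7/0.911 = 1.94292×10^7 W.
P_loss = P_in − P_out = 1.94292×10^7 − 1.77×10^7 = 1.73×10^6 W.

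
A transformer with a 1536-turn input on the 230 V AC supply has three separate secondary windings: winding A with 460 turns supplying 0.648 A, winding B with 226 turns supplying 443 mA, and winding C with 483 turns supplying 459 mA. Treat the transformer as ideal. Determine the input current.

I_in ≈ 0.404 A

V_A = 230 × 460/1536 = 68.880 V; V_B = 230 × 226/1536 = 33.841 V; V_C = 230 × 483/1536 = 72.324 V.
P_out = V_A I_A + V_B I_B + V_C I_C = 68.880×0.648 + 33.841×0.443 + 72.324×0.459 = 44.634 + 14.992 + 33.197 = 92.823 W.
Ideal ⇒ P_in = P_out, so I_in = P_out/V_in = 92.823/230 = 0.404 A.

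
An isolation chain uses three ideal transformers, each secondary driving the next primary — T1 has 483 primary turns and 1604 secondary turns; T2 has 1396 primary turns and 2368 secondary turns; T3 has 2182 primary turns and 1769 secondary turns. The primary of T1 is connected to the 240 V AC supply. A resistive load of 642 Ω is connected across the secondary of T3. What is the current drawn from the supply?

I_supply ≈ 7.80 A

After T1: V = 240.00 × 1604/483 = 797.02 V.
After T2: V = 797.02 × 2368/1396 = 1352.0 V.
After T3: V = 1352.0 × 1769/2182 = 1096.1 V.
I_load = 1096.1/642 = 1.7073 A, so P_out = 1096.1 × 1.7073 = 1871.3 W.
All ideal ⇒ P_in = P_out, so I_supply = 1871.3/240 = 7.80 A.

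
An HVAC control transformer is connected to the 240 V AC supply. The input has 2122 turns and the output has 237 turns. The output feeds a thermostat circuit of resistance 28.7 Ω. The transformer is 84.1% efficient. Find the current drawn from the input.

V_out = 240 × 237/2122 = 26.805 V.
I_out = V_out/R = 26.805/28.7 = 0.93397 A.
P_out = V_out I_out = 26.805 × 0.93397 = 25.035 W.
P_in = P_out/η = 25.035/0.841 = 29.768 W.
I_in = P_in/V_in = 29.768/240 = 0.124 A.

I_in ≈ 0.124 A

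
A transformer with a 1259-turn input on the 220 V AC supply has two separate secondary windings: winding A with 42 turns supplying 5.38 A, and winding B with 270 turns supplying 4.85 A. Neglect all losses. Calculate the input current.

I_in ≈ 1.22 A

V_A = 220 × 42/1259 = 7.3392 V; V_B = 220 × 270/1259 = 47.180 V.
P_out = V_A I_A + V_B I_B = 7.3392×5.38 + 47.180×4.85 = 39.485 + 228.82 = 268.31 W.
Ideal ⇒ P_in = P_out, so I_in = P_out/V_in = 268.31/220 = 1.22 A.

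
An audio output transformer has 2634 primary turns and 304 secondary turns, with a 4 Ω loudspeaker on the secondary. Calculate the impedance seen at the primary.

Z_p ≈ 300 Ω

Z_p = (N_p/N_s)² × Z_s = (2634/304)² × 4 = 300 Ω.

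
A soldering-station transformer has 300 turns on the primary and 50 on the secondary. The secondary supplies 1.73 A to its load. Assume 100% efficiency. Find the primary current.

For an ideal transformer I_p/I_s = N_s/N_p, so I_p = 1.73 × 50/300 = 0.288 A.

I_p ≈ 0.288 A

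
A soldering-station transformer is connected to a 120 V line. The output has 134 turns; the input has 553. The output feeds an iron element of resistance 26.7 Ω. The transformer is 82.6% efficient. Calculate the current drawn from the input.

V_out = 120 × 134/553 = 29.078 V.
I_out = V_out/R = 29.078/26.7 = 1.0891 A.
P_out = V_out I_out = 29.078 × 1.0891 = 31.667 W.
P_in = P_out/η = 31.667/0.826 = 38.338 W.
I_in = P_in/V_in = 38.338/120 = 0.319 A.

I_in ≈ 0.319 A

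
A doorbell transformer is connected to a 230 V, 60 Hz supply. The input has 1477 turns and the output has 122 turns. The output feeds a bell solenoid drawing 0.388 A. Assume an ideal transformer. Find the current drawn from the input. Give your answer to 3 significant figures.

For an ideal transformer I_in N_in = I_out N_out, so I_in = 0.388 × 122/1477 = 0.0320 A.

I_in ≈ 0.0320 A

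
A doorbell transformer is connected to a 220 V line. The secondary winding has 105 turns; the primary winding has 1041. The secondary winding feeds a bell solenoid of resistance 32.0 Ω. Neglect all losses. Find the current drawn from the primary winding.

I_p ≈ 0.0699 A

V_s = V_p × N_s/N_p = 220 × 105/1041 = 22.190 V.
I_s = V_s/R = 22.190/32.0 = 0.69344 A.
For an ideal transformer I_p N_p = I_s N_s, so I_p = 0.69344 × 105/1041 = 0.0699 A.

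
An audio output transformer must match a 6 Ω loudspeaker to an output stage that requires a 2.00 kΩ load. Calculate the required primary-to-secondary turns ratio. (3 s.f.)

Z_p/Z_s = (N_p/N_s)², so N_p/N_s = √(2000/6) = √333 = 18.3.

N_p/N_s ≈ 18.3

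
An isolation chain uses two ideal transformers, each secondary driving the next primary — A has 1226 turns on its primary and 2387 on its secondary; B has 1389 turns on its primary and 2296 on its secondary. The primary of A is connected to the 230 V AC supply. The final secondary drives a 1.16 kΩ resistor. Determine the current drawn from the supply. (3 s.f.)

Secondary of A: V = 230.00 × 2387/1226 = 447.81 V.
Secondary of B: V = 447.81 × 2296/1389 = 740.22 V.
I_load = 740.22/1160 = 0.63812 A, so P_out = 740.22 × 0.63812 = 472.35 W.
All ideal ⇒ P_in = P_out, so I_supply = 472.35/230 = 2.05 A.

I_supply ≈ 2.05 A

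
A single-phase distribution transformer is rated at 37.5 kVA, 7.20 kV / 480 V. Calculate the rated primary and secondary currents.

I_p ≈ 5.21 A, I_s ≈ 78.1 A

I_p = S/V_p = 37500/7200 = 5.21 A.
I_s = S/V_s = 37500/480 = 78.1 A.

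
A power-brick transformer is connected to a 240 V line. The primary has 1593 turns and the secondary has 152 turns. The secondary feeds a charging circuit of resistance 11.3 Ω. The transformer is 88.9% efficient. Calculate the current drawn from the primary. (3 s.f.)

V_s = 240 × 152/1593 = 22.900 V.
I_s = V_s/R = 22.900/11.3 = 2.0266 A.
P_out = V_s I_s = 22.900 × 2.0266 = 46.409 W.
P_in = P_out/η = 46.409/0.889 = 52.203 W.
I_p = P_in/V_p = 52.203/240 = 0.218 A.

I_p ≈ 0.218 A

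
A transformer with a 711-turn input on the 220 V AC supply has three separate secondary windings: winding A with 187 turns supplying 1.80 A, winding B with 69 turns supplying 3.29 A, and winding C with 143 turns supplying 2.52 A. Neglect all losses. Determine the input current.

V_A = 220 × 187/711 = 57.862 V; V_B = 220 × 69/711 = 21.350 V; V_C = 220 × 143/711 = 44.248 V.
P_out = V_A I_A + V_B I_B + V_C I_C = 57.862×1.80 + 21.350×3.29 + 44.248×2.52 = 104.15 + 70.242 + 111.50 = 285.90 W.
Ideal ⇒ P_in = P_out, so I_in = P_out/V_in = 285.90/220 = 1.30 A.

I_in ≈ 1.30 A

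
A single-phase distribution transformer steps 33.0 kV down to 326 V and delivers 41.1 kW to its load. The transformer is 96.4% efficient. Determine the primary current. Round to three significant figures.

I_p ≈ 1.29 A

P_in = P_out/η = 41100/0.964 = 42635 W.
I_p = P_in/V_p = 42635/33000 = 1.29 A.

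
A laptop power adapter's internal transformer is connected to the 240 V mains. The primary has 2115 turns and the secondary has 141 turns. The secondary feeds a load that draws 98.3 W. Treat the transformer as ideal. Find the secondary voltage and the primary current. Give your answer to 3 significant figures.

V_s ≈ 16.0 V, I_p ≈ 0.410 A

V_s = V_p × N_s/N_p = 240 × 141/2115 = 16.000 V.
I_s = P/V_s = 98.3/16.000 = 6.1437 A.
I_p = I_s × N_s/N_p = 6.1437 × 141/2115 = 0.410 A.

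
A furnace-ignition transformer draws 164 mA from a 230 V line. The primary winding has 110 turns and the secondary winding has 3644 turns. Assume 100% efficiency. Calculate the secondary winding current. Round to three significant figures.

I_s ≈ 0.00495 A

I_s/I_p = N_p/N_s, so I_s = 0.164 × 110/3644 = 0.00495 A.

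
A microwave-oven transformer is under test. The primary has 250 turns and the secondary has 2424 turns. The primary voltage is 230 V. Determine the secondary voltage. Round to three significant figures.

V_s ≈ 2230 V

V_s/V_p = N_s/N_p, so V_s = 230 × 2424/250 = 2230 V.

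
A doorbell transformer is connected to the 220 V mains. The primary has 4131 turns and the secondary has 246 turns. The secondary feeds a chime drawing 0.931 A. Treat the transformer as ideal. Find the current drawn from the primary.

For an ideal transformer I_p N_p = I_s N_s, so I_p = 0.931 × 246/4131 = 0.0554 A.

I_p ≈ 0.0554 A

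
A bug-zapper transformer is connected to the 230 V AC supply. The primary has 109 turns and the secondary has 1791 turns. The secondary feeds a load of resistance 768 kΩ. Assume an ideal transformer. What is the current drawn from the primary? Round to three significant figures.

I_p ≈ 0.0809 A

V_s = V_p × N_s/N_p = 230 × 1791/109 = 3779.2 V.
I_s = V_s/R = 3779.2/768000 = 0.0049208 A.
For an ideal transformer I_p N_p = I_s N_s, so I_p = 0.0049208 × 1791/109 = 0.0809 A.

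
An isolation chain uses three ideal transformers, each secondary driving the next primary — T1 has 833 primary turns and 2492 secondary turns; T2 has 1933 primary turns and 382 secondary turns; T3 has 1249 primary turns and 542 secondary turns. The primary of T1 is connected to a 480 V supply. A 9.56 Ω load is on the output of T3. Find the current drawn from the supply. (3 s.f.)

After T1: V = 480.00 × 2492/833 = 1436.0 V.
After T2: V = 1436.0 × 382/1933 = 283.78 V.
After T3: V = 283.78 × 542/1249 = 123.14 V.
I_load = 123.14/9.56 = 12.881 A, so P_out = 123.14 × 12.881 = 1586.2 W.
All ideal ⇒ P_in = P_out, so I_supply = 1586.2/480 = 3.30 A.

I_supply ≈ 3.30 A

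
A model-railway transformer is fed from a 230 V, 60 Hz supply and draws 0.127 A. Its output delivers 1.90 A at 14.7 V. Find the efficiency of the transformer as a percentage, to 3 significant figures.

η ≈ 95.6%

P_in = 230 × 0.127 = 29.2100 W.
P_out = 14.7 × 1.90 = 27.9300 W.
η = P_out/P_in = 27.9300/29.2100 = 0.956.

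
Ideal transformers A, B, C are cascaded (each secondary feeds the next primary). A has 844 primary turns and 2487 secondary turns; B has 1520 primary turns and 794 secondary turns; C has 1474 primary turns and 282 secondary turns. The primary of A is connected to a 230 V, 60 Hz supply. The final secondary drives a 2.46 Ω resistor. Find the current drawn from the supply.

After A: V = 230.00 × 2487/844 = 677.74 V.
After B: V = 677.74 × 794/1520 = 354.03 V.
After C: V = 354.03 × 282/1474 = 67.731 V.
I_load = 67.731/2.46 = 27.533 A, so P_out = 67.731 × 27.533 = 1864.9 W.
All ideal ⇒ P_in = P_out, so I_supply = 1864.9/230 = 8.11 A.

I_supply ≈ 8.11 A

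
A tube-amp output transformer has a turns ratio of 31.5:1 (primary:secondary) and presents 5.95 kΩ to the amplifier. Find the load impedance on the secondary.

Z_s ≈ 6.00 Ω

Z_s = Z_p/(N_p/N_s)² = 5950/31.5² = 6.00 Ω.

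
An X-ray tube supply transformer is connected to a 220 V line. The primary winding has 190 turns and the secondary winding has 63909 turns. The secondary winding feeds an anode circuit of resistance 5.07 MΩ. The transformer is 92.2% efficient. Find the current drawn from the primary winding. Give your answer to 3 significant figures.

V_s = 220 × 63909/190 = 74000 V.
I_s = V_s/R = 74000/(5.07×10^6) = 0.014596 A.
P_out = V_s I_s = 74000 × 0.014596 = 1080.1 W.
P_in = P_out/η = 1080.1/0.922 = 1171.4 W.
I_p = P_in/V_p = 1171.4/220 = 5.32 A.

I_p ≈ 5.32 A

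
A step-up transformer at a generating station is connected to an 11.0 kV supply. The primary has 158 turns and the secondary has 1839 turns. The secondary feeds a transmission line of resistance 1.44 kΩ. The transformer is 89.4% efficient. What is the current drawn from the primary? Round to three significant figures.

I_p ≈ 1160 A

V_s = 11000 × 1839/158 = 128030 V.
I_s = V_s/R = 128030/1440 = 88.911 A.
P_out = V_s I_s = 128030 × 88.911 = 1.1383×10^7 W.
P_in = P_out/η = 1.1383×10^7/0.894 = 1.2733×10^7 W.
I_p = P_in/V_p = 1.2733×10^7/11000 = 1160 A.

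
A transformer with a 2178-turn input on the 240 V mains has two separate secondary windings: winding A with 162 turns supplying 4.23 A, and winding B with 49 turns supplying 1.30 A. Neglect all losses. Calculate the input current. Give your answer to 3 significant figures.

V_A = 240 × 162/2178 = 17.851 V; V_B = 240 × 49/2178 = 5.3994 V.
P_out = V_A I_A + V_B I_B = 17.851×4.23 + 5.3994×1.30 = 75.511 + 7.0193 = 82.530 W.
Ideal ⇒ P_in = P_out, so I_in = P_out/V_in = 82.530/240 = 0.344 A.

I_in ≈ 0.344 A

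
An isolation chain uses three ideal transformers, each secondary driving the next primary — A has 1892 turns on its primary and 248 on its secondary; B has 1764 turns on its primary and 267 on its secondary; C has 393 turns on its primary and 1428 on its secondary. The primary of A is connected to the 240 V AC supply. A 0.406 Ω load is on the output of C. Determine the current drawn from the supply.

After A: V = 240.00 × 248/1892 = 31.459 V.
After B: V = 31.459 × 267/1764 = 4.7616 V.
After C: V = 4.7616 × 1428/393 = 17.302 V.
I_load = 17.302/0.406 = 42.615 A, so P_out = 17.302 × 42.615 = 737.32 W.
All ideal ⇒ P_in = P_out, so I_supply = 737.32/240 = 3.07 A.

I_supply ≈ 3.07 A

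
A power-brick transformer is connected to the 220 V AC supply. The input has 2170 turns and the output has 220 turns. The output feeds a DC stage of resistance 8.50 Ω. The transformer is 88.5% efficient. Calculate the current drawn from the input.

I_in ≈ 0.301 A

V_out = 220 × 220/2170 = 22.304 V.
I_out = V_out/R = 22.304/8.50 = 2.6240 A.
P_out = V_out I_out = 22.304 × 2.6240 = 58.526 W.
P_in = P_out/η = 58.526/0.885 = 66.132 W.
I_in = P_in/V_in = 66.132/220 = 0.301 A.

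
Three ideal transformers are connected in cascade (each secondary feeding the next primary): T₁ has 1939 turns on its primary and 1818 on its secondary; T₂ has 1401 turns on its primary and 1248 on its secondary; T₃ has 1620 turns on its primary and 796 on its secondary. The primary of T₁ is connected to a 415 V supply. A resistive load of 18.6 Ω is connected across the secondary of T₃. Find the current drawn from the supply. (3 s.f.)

I_supply ≈ 3.76 A

After T₁: V = 415.00 × 1818/1939 = 389.10 V.
After T₂: V = 389.10 × 1248/1401 = 346.61 V.
After T₃: V = 346.61 × 796/1620 = 170.31 V.
I_load = 170.31/18.6 = 9.1564 A, so P_out = 170.31 × 9.1564 = 1559.4 W.
All ideal ⇒ P_in = P_out, so I_supply = 1559.4/415 = 3.76 A.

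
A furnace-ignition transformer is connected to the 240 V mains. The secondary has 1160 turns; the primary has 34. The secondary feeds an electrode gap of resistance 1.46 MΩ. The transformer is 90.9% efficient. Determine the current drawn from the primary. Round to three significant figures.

V_s = 240 × 1160/34 = 8188.2 V.
I_s = V_s/R = 8188.2/(1.46×10^6) = 0.0056084 A.
P_out = V_s I_s = 8188.2 × 0.0056084 = 45.923 W.
P_in = P_out/η = 45.923/0.909 = 50.520 W.
I_p = P_in/V_p = 50.520/240 = 0.211 A.

I_p ≈ 0.211 A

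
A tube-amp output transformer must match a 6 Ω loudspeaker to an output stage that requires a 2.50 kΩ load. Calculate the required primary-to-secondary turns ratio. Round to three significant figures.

Z_p/Z_s = (N_p/N_s)², so N_p/N_s = √(2500/6) = √417 = 20.4.

N_p/N_s ≈ 20.4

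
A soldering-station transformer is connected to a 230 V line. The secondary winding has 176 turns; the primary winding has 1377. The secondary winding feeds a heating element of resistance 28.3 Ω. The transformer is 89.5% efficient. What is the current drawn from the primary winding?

I_p ≈ 0.148 A

V_s = 230 × 176/1377 = 29.397 V.
I_s = V_s/R = 29.397/28.3 = 1.0388 A.
P_out = V_s I_s = 29.397 × 1.0388 = 30.537 W.
P_in = P_out/η = 30.537/0.895 = 34.120 W.
I_p = P_in/V_p = 34.120/230 = 0.148 A.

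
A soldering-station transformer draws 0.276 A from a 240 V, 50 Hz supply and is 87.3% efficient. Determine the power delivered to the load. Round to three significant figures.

P_in = V_p I_p = 240 × 0.276 = 66.240 W.
P_out = η P_in = 0.873 × 66.240 = 57.8 W.

P_out ≈ 57.8 W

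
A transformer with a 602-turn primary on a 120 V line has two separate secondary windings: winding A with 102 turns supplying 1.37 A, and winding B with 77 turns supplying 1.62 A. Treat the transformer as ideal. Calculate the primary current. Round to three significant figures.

V_A = 120 × 102/602 = 20.332 V; V_B = 120 × 77/602 = 15.349 V.
P_out = V_A I_A + V_B I_B = 20.332×1.37 + 15.349×1.62 = 27.855 + 24.865 = 52.720 W.
Ideal ⇒ P_in = P_out, so I_p = P_out/V_p = 52.720/120 = 0.439 A.

I_p ≈ 0.439 A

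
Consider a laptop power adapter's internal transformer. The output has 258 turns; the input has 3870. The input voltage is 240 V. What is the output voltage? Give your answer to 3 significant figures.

V_out ≈ 16.0 V

V_out/V_in = N_out/N_in, so V_out = 240 × 258/3870 = 16.0 V.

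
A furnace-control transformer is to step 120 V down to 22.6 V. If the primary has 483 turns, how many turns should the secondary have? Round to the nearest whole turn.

N_s = 91 turns

N_s/N_p = V_s/V_p, so N_s = 483 × 22.6/120 = 91.0 ≈ 91 turns.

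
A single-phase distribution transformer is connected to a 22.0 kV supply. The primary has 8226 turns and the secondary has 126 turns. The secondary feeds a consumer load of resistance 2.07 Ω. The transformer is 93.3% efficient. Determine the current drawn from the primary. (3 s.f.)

V_s = 22000 × 126/8226 = 336.98 V.
I_s = V_s/R = 336.98/2.07 = 162.79 A.
P_out = V_s I_s = 336.98 × 162.79 = 54858 W.
P_in = P_out/η = 54858/0.933 = 58797 W.
I_p = P_in/V_p = 58797/22000 = 2.67 A.

I_p ≈ 2.67 A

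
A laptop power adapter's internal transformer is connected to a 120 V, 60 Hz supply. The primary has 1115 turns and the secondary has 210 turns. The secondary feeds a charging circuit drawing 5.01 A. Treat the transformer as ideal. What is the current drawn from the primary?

For an ideal transformer I_p N_p = I_s N_s, so I_p = 5.01 × 210/1115 = 0.944 A.

I_p ≈ 0.944 A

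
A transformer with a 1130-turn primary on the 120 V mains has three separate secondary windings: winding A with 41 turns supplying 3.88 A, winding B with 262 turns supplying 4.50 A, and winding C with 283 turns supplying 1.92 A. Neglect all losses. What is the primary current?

V_A = 120 × 41/1130 = 4.3540 V; V_B = 120 × 262/1130 = 27.823 V; V_C = 120 × 283/1130 = 30.053 V.
P_out = V_A I_A + V_B I_B + V_C I_C = 4.3540×3.88 + 27.823×4.50 + 30.053×1.92 = 16.893 + 125.20 + 57.702 = 199.80 W.
Ideal ⇒ P_in = P_out, so I_p = P_out/V_p = 199.80/120 = 1.66 A.

I_p ≈ 1.66 A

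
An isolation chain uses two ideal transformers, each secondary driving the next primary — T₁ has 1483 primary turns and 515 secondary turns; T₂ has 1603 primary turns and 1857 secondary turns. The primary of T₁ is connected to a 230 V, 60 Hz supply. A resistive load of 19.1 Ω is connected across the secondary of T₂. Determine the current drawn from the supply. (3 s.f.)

I_supply ≈ 1.95 A

After T₁: V = 230.00 × 515/1483 = 79.872 V.
After T₂: V = 79.872 × 1857/1603 = 92.528 V.
I_load = 92.528/19.1 = 4.8444 A, so P_out = 92.528 × 4.8444 = 448.24 W.
All ideal ⇒ P_in = P_out, so I_supply = 448.24/230 = 1.95 A.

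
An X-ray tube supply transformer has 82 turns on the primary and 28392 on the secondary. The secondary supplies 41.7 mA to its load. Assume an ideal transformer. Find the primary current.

For an ideal transformer I_p/I_s = N_s/N_p, so I_p = 0.0417 × 28392/82 = 14.4 A.

I_p ≈ 14.4 A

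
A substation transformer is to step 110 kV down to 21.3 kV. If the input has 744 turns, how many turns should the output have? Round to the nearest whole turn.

N_out = 144 turns

N_out/N_in = V_out/V_in, so N_out = 744 × 21300/110000 = 144.1 ≈ 144 turns.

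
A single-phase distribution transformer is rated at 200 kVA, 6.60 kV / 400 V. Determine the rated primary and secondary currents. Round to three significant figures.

I_p = S/V_p = 200000/6600 = 30.3 A.
I_s = S/V_s = 200000/400 = 500 A.

I_p ≈ 30.3 A, I_s ≈ 500 A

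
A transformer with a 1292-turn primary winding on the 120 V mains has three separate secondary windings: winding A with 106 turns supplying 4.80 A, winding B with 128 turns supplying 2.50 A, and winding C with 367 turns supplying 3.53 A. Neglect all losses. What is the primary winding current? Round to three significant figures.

V_A = 120 × 106/1292 = 9.8452 V; V_B = 120 × 128/1292 = 11.889 V; V_C = 120 × 367/1292 = 34.087 V.
P_out = V_A I_A + V_B I_B + V_C I_C = 9.8452×4.80 + 11.889×2.50 + 34.087×3.53 = 47.257 + 29.721 + 120.33 = 197.30 W.
Ideal ⇒ P_in = P_out, so I_p = P_out/V_p = 197.30/120 = 1.64 A.

I_p ≈ 1.64 A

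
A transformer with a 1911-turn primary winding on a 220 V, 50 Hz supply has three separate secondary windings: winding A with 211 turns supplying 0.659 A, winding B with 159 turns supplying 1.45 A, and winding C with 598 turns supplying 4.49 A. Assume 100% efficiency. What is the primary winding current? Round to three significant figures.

I_p ≈ 1.60 A

V_A = 220 × 211/1911 = 24.291 V; V_B = 220 × 159/1911 = 18.305 V; V_C = 220 × 598/1911 = 68.844 V.
P_out = V_A I_A + V_B I_B + V_C I_C = 24.291×0.659 + 18.305×1.45 + 68.844×4.49 = 16.008 + 26.542 + 309.11 = 351.66 W.
Ideal ⇒ P_in = P_out, so I_p = P_out/V_p = 351.66/220 = 1.60 A.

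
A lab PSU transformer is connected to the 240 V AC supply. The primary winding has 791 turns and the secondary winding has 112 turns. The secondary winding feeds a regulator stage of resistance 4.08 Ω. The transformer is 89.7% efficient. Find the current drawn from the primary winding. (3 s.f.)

I_p ≈ 1.31 A

V_s = 240 × 112/791 = 33.982 V.
I_s = V_s/R = 33.982/4.08 = 8.3290 A.
P_out = V_s I_s = 33.982 × 8.3290 = 283.04 W.
P_in = P_out/η = 283.04/0.897 = 315.54 W.
I_p = P_in/V_p = 315.54/240 = 1.31 A.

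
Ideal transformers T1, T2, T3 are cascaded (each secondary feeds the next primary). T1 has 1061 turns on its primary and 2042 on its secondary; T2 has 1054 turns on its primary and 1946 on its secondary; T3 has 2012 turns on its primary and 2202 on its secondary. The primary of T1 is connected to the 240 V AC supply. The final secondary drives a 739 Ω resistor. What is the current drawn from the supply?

I_supply ≈ 4.91 A

After T1: V = 240.00 × 2042/1061 = 461.90 V.
After T2: V = 461.90 × 1946/1054 = 852.81 V.
After T3: V = 852.81 × 2202/2012 = 933.35 V.
I_load = 933.35/739 = 1.2630 A, so P_out = 933.35 × 1.2630 = 1178.8 W.
All ideal ⇒ P_in = P_out, so I_supply = 1178.8/240 = 4.91 A.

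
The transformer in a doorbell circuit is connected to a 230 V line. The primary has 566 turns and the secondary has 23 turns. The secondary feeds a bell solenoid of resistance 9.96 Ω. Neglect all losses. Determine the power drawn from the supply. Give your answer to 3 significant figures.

P ≈ 8.77 W

V_s = V_p × N_s/N_p = 230 × 23/566 = 9.3463 V.
I_s = V_s/R = 9.3463/9.96 = 0.93838 A.
I_p = I_s × N_s/N_p = 0.93838 × 23/566 = 0.038132 A.
P = V_p I_p = 230 × 0.038132 = 8.77 W.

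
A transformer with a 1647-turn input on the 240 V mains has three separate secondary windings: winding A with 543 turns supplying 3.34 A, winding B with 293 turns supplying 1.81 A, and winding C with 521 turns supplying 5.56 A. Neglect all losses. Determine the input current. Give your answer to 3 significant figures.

I_in ≈ 3.18 A

V_A = 240 × 543/1647 = 79.126 V; V_B = 240 × 293/1647 = 42.696 V; V_C = 240 × 521/1647 = 75.920 V.
P_out = V_A I_A + V_B I_B + V_C I_C = 79.126×3.34 + 42.696×1.81 + 75.920×5.56 = 264.28 + 77.279 + 422.11 = 763.67 W.
Ideal ⇒ P_in = P_out, so I_in = P_out/V_in = 763.67/240 = 3.18 A.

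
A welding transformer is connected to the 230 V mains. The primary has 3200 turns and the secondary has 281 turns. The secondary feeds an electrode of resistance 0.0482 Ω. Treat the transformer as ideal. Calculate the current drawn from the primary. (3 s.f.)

I_p ≈ 36.8 A

V_s = V_p × N_s/N_p = 230 × 281/3200 = 20.197 V.
I_s = V_s/R = 20.197/0.0482 = 419.02 A.
For an ideal transformer I_p N_p = I_s N_s, so I_p = 419.02 × 281/3200 = 36.8 A.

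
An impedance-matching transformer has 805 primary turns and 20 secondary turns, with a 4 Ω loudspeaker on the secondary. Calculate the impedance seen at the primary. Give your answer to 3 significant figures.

Z_p = (N_p/N_s)² × Z_s = (805/20)² × 4 = 6480 Ω.

Z_p ≈ 6480 Ω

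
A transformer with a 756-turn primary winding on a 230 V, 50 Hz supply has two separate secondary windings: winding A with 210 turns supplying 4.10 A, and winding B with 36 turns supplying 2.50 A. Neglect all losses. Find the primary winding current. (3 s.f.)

I_p ≈ 1.26 A

V_A = 230 × 210/756 = 63.889 V; V_B = 230 × 36/756 = 10.952 V.
P_out = V_A I_A + V_B I_B = 63.889×4.10 + 10.952×2.50 = 261.94 + 27.381 = 289.33 W.
Ideal ⇒ P_in = P_out, so I_p = P_out/V_p = 289.33/230 = 1.26 A.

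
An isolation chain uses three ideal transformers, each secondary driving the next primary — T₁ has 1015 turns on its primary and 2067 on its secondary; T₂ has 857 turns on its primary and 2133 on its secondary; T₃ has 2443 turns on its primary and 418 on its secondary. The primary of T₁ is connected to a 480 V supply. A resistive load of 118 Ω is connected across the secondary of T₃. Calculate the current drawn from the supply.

I_supply ≈ 3.06 A

Secondary of T₁: V = 480.00 × 2067/1015 = 977.50 V.
Secondary of T₂: V = 977.50 × 2133/857 = 2432.9 V.
Secondary of T₃: V = 2432.9 × 418/2443 = 416.27 V.
I_load = 416.27/118 = 3.5277 A, so P_out = 416.27 × 3.5277 = 1468.5 W.
All ideal ⇒ P_in = P_out, so I_supply = 1468.5/480 = 3.06 A.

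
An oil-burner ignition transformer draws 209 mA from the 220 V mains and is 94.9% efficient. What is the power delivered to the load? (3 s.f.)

P_in = V_p I_p = 220 × 0.209 = 45.980 W.
P_out = η P_in = 0.949 × 45.980 = 43.6 W.

P_out ≈ 43.6 W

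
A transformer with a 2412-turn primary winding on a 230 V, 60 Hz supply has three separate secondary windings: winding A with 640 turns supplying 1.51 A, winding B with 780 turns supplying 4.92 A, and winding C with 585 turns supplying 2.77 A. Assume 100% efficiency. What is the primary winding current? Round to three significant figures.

I_p ≈ 2.66 A

V_A = 230 × 640/2412 = 61.028 V; V_B = 230 × 780/2412 = 74.378 V; V_C = 230 × 585/2412 = 55.784 V.
P_out = V_A I_A + V_B I_B + V_C I_C = 61.028×1.51 + 74.378×4.92 + 55.784×2.77 = 92.153 + 365.94 + 154.52 = 612.61 W.
Ideal ⇒ P_in = P_out, so I_p = P_out/V_p = 612.61/230 = 2.66 A.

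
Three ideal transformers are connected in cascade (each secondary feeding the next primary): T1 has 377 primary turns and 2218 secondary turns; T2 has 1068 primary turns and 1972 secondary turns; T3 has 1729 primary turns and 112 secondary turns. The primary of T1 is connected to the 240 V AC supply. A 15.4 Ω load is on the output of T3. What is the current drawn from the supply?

After T1: V = 240.00 × 2218/377 = 1412.0 V.
After T2: V = 1412.0 × 1972/1068 = 2607.2 V.
After T3: V = 2607.2 × 112/1729 = 168.88 V.
I_load = 168.88/15.4 = 10.967 A, so P_out = 168.88 × 10.967 = 1852.1 W.
All ideal ⇒ P_in = P_out, so I_supply = 1852.1/240 = 7.72 A.

I_supply ≈ 7.72 A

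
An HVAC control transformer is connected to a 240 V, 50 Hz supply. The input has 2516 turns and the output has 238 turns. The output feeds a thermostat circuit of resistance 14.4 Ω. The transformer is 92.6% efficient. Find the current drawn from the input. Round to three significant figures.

I_in ≈ 0.161 A

V_out = 240 × 238/2516 = 22.703 V.
I_out = V_out/R = 22.703/14.4 = 1.5766 A.
P_out = V_out I_out = 22.703 × 1.5766 = 35.793 W.
P_in = P_out/η = 35.793/0.926 = 38.653 W.
I_in = P_in/V_in = 38.653/240 = 0.161 A.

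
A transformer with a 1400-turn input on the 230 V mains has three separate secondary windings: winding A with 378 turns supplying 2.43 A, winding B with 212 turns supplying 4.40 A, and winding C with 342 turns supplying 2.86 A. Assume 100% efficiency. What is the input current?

I_in ≈ 2.02 A

V_A = 230 × 378/1400 = 62.100 V; V_B = 230 × 212/1400 = 34.829 V; V_C = 230 × 342/1400 = 56.186 V.
P_out = V_A I_A + V_B I_B + V_C I_C = 62.100×2.43 + 34.829×4.40 + 56.186×2.86 = 150.90 + 153.25 + 160.69 = 464.84 W.
Ideal ⇒ P_in = P_out, so I_in = P_out/V_in = 464.84/230 = 2.02 A.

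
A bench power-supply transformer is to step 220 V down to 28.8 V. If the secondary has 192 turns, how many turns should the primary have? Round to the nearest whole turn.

N_p/N_s = V_p/V_s, so N_p = 192 × 220/28.8 = 1466.7 ≈ 1467 turns.

N_p = 1467 turns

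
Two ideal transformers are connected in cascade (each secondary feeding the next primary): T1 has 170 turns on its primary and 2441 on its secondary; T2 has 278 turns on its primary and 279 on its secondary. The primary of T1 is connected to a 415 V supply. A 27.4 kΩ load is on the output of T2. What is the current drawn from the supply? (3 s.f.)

Secondary of T1: V = 415.00 × 2441/170 = 5958.9 V.
Secondary of T2: V = 5958.9 × 279/278 = 5980.3 V.
I_load = 5980.3/27400 = 0.21826 A, so P_out = 5980.3 × 0.21826 = 1305.3 W.
All ideal ⇒ P_in = P_out, so I_supply = 1305.3/415 = 3.15 A.

I_supply ≈ 3.15 A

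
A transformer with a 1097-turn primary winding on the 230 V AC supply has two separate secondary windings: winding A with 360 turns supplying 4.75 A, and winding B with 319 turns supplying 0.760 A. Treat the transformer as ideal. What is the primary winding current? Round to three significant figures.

I_p ≈ 1.78 A

V_A = 230 × 360/1097 = 75.479 V; V_B = 230 × 319/1097 = 66.882 V.
P_out = V_A I_A + V_B I_B = 75.479×4.75 + 66.882×0.760 = 358.52 + 50.831 = 409.35 W.
Ideal ⇒ P_in = P_out, so I_p = P_out/V_p = 409.35/230 = 1.78 A.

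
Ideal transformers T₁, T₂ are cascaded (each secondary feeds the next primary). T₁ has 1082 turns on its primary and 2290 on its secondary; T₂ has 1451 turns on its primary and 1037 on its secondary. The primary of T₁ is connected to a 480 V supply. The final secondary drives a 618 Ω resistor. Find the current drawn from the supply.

Secondary of T₁: V = 480.00 × 2290/1082 = 1015.9 V.
Secondary of T₂: V = 1015.9 × 1037/1451 = 726.04 V.
I_load = 726.04/618 = 1.1748 A, so P_out = 726.04 × 1.1748 = 852.97 W.
All ideal ⇒ P_in = P_out, so I_supply = 852.97/480 = 1.78 A.

I_supply ≈ 1.78 A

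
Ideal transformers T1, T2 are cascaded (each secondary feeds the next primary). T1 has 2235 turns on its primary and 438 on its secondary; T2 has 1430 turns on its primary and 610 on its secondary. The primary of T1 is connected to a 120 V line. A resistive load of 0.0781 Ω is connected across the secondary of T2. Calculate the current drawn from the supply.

I_supply ≈ 10.7 A

After T1: V = 120.00 × 438/2235 = 23.517 V.
After T2: V = 23.517 × 610/1430 = 10.032 V.
I_load = 10.032/0.0781 = 128.45 A, so P_out = 10.032 × 128.45 = 1288.5 W.
All ideal ⇒ P_in = P_out, so I_supply = 1288.5/120 = 10.7 A.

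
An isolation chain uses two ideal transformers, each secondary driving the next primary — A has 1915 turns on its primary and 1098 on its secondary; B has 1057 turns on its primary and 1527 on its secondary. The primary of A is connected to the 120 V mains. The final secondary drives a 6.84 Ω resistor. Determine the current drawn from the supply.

After A: V = 120.00 × 1098/1915 = 68.804 V.
After B: V = 68.804 × 1527/1057 = 99.398 V.
I_load = 99.398/6.84 = 14.532 A, so P_out = 99.398 × 14.532 = 1444.4 W.
All ideal ⇒ P_in = P_out, so I_supply = 1444.4/120 = 12.0 A.

I_supply ≈ 12.0 A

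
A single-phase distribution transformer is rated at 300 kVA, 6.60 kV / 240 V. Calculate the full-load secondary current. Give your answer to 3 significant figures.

I_s ≈ 1250 A

I_s = S/V_s = 300000/240 = 1250 A.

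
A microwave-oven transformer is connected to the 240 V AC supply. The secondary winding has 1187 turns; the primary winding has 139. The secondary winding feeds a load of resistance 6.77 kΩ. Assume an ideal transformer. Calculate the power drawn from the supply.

P ≈ 620 W

V_s = V_p × N_s/N_p = 240 × 1187/139 = 2049.5 V.
I_s = V_s/R = 2049.5/6770 = 0.30273 A.
I_p = I_s × N_s/N_p = 0.30273 × 1187/139 = 2.5852 A.
P = V_p I_p = 240 × 2.5852 = 620 W.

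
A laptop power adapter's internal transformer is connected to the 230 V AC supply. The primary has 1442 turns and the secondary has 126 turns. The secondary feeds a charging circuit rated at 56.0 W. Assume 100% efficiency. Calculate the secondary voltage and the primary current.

V_s = V_p × N_s/N_p = 230 × 126/1442 = 20.097 V.
I_s = P/V_s = 56.0/20.097 = 2.7865 A.
I_p = I_s × N_s/N_p = 2.7865 × 126/1442 = 0.243 A.

V_s ≈ 20.1 V, I_p ≈ 0.243 A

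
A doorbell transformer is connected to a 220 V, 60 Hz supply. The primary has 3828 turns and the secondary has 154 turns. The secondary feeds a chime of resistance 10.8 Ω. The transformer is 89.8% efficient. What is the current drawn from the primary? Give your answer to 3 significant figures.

I_p ≈ 0.0367 A

V_s = 220 × 154/3828 = 8.8506 V.
I_s = V_s/R = 8.8506/10.8 = 0.81950 A.
P_out = V_s I_s = 8.8506 × 0.81950 = 7.2530 W.
P_in = P_out/η = 7.2530/0.898 = 8.0769 W.
I_p = P_in/V_p = 8.0769/220 = 0.0367 A.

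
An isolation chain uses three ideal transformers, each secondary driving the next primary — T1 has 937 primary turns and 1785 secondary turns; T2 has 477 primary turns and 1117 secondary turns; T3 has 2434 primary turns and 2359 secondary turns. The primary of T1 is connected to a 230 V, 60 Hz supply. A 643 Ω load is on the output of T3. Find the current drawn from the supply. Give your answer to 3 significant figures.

Secondary of T1: V = 230.00 × 1785/937 = 438.15 V.
Secondary of T2: V = 438.15 × 1117/477 = 1026.0 V.
Secondary of T3: V = 1026.0 × 2359/2434 = 994.42 V.
I_load = 994.42/643 = 1.5465 A, so P_out = 994.42 × 1.5465 = 1537.9 W.
All ideal ⇒ P_in = P_out, so I_supply = 1537.9/230 = 6.69 A.

I_supply ≈ 6.69 A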